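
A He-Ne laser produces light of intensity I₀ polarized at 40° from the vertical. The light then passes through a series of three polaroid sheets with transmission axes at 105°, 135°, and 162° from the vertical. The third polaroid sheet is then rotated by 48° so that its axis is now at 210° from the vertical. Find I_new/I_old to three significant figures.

Before rotation:
I₁ = I₀ cos²(105° − 40°) = I₀ cos²(65°) = 0.1786 I₀.
I₂ = I₁ cos²(135° − 105°) = 0.1786 I₀ · cos²(30°) = 0.134 I₀.
I₃ = I₂ cos²(162° − 135°) = 0.134 I₀ · cos²(27°) = 0.1063 I₀.
After rotation:
I₁ = I₀ cos²(105° − 40°) = I₀ cos²(65°) = 0.1786 I₀.
I₂ = I₁ cos²(135° − 105°) = 0.1786 I₀ · cos²(30°) = 0.134 I₀.
I₃ = I₂ cos²(210° − 135°) = 0.134 I₀ · cos²(75°) = 0.008973 I₀.
Ratio = 0.008973 / 0.1063 = 0.08438.

I_new/I_old ≈ 0.0844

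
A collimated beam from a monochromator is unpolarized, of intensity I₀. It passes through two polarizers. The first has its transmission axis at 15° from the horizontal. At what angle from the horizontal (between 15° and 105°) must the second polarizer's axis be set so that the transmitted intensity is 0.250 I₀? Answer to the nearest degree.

θ ≈ 60°

Unpolarized light through the first polarizer → I₁ = ½ I₀, now polarized at 15°.
Need I₂/I₀ = 0.25, so cos²(θ − 15°) = 0.25 / 0.5 = 0.5.
θ − 15° = arccos(√0.5) = 45.0°, giving θ ≈ 15 + 45.0 = 60.0°.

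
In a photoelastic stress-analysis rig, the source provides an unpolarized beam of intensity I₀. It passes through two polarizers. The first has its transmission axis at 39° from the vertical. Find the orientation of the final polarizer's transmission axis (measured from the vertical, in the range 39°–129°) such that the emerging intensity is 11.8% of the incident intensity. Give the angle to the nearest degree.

θ ≈ 100°

Unpolarized light through the first polarizer → I₁ = ½ I₀, now polarized at 39°.
Need I₂/I₀ = 0.118, so cos²(θ − 39°) = 0.118 / 0.5 = 0.236.
θ − 39° = arccos(√0.236) = 60.9°, giving θ ≈ 39 + 60.9 = 99.9°.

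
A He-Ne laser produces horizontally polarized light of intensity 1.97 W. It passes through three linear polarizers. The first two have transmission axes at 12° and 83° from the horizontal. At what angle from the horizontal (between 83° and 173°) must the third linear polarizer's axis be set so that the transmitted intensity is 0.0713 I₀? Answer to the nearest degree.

I₁ = I₀ cos²(12° − 0°) = I₀ cos²(12°) = 0.9568 I₀.
I₂ = I₁ cos²(83° − 12°) = 0.9568 I₀ · cos²(71°) = 0.1014 I₀.
Need I₃/I₀ = 0.0713, so cos²(θ − 83°) = 0.0713 / 0.1014 = 0.7031.
θ − 83° = arccos(√0.7031) = 33.0°, giving θ ≈ 83 + 33.0 = 116.0°.

θ ≈ 116°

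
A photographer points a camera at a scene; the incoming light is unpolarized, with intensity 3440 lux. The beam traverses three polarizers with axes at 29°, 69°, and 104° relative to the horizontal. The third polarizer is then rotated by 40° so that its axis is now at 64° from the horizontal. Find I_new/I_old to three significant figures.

I_new/I_old ≈ 1.48

Before rotation:
Unpolarized light through the first polarizer → I₁ = ½ I₀, now polarized at 29°.
I₂ = I₁ cos²(69° − 29°) = 0.5 I₀ · cos²(40°) = 0.2934 I₀.
I₃ = I₂ cos²(104° − 69°) = 0.2934 I₀ · cos²(35°) = 0.1969 I₀.
After rotation:
Unpolarized light through the first polarizer → I₁ = ½ I₀, now polarized at 29°.
I₂ = I₁ cos²(69° − 29°) = 0.5 I₀ · cos²(40°) = 0.2934 I₀.
I₃ = I₂ cos²(64° − 69°) = 0.2934 I₀ · cos²(5°) = 0.2912 I₀.
Ratio = 0.2912 / 0.1969 = 1.479.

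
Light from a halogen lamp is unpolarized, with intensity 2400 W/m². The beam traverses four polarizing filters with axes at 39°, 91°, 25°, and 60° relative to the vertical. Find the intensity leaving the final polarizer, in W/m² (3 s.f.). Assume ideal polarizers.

Unpolarized light through the first polarizer → I₁ = 2400 W/m²/2 = 1200 W/m², polarized at 39°.
I₂ = I₁ · cos²(52°) = 1200 · 0.379 = 454.8 W/m².
I₃ = I₂ · cos²(66°) = 454.8 · 0.1654 = 75.25 W/m².
I₄ = I₃ · cos²(35°) = 75.25 · 0.671 = 50.49 W/m².

I ≈ 50.5 W/m²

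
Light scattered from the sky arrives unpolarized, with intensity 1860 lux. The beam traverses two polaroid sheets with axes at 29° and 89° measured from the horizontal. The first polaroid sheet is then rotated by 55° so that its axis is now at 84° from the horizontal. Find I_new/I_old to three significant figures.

Before rotation:
Unpolarized light through the first polarizer → I₁ = ½ I₀, now polarized at 29°.
I₂ = I₁ cos²(89° − 29°) = 0.5 I₀ · cos²(60°) = 0.125 I₀.
After rotation:
Unpolarized light through the first polarizer → I₁ = ½ I₀, now polarized at 84°.
I₂ = I₁ cos²(89° − 84°) = 0.5 I₀ · cos²(5°) = 0.4962 I₀.
Ratio = 0.4962 / 0.125 = 3.97.

I_new/I_old ≈ 3.97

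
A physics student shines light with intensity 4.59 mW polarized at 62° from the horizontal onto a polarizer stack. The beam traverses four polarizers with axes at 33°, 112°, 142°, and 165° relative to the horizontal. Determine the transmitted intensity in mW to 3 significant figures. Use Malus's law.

I ≈ 0.0812 mW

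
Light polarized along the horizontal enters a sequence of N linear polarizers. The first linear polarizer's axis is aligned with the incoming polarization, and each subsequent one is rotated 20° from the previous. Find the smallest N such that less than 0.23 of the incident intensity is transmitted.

First polarizer is aligned with the polarization: full transmission.
Each further stage multiplies by cos²(20°) = 0.883.
After N polarizers: T = 0.883^(N−1). Require T < 0.23 ⇒ N−1 > ln(0.23)/ln(0.883) = 11.81, so N−1 ≥ 12 and N = 13.
Check: N=13 gives T = 0.2247 < 0.23; N=12 gives T = 0.2545.

N = 13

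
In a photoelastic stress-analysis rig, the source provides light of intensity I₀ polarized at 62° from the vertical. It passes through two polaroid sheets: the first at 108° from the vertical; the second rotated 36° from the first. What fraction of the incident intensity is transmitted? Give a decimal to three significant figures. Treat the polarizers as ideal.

I₁ = I₀ cos²(108° − 62°) = I₀ cos²(46°) = 0.4826 I₀.
I₂ = I₁ cos²(36°) = 0.4826 · 0.6545 I₀ = 0.3158 I₀.
Transmitted fraction = 0.3158.

≈ 0.316 I₀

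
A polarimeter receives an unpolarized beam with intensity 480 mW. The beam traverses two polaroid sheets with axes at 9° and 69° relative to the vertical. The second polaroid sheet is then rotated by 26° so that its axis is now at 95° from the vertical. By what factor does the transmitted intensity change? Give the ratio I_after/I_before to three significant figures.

I_new/I_old ≈ 0.0195

Before rotation:
Unpolarized light through the first polarizer → I₁ = ½ I₀, now polarized at 9°.
I₂ = I₁ cos²(69° − 9°) = 0.5 I₀ · cos²(60°) = 0.125 I₀.
After rotation:
Unpolarized light through the first polarizer → I₁ = ½ I₀, now polarized at 9°.
I₂ = I₁ cos²(95° − 9°) = 0.5 I₀ · cos²(86°) = 0.002433 I₀.
Ratio = 0.002433 / 0.125 = 0.01946.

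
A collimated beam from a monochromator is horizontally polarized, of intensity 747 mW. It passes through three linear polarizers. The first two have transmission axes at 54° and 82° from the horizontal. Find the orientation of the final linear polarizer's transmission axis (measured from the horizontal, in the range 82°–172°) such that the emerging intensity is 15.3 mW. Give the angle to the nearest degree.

I₁ = I₀ cos²(54° − 0°) = I₀ cos²(54°) = 0.3455 I₀.
I₂ = I₁ cos²(82° − 54°) = 0.3455 I₀ · cos²(28°) = 0.2693 I₀.
Target fraction: 15.3 / 747 mW = 0.02048 of I₀.
Need I₃/I₀ = 0.02048, so cos²(θ − 82°) = 0.02048 / 0.2693 = 0.07604.
θ − 82° = arccos(√0.07604) = 74.0°, giving θ ≈ 82 + 74.0 = 156.0°.

θ ≈ 156°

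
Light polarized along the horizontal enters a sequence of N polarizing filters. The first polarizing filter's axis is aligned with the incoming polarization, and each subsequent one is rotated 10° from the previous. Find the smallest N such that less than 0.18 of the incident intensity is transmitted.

N = 58

First polarizer is aligned with the polarization: full transmission.
Each further stage multiplies by cos²(10°) = 0.9698.
After N polarizers: T = 0.9698^(N−1). Require T < 0.18 ⇒ N−1 > ln(0.18)/ln(0.9698) = 56.01, so N−1 ≥ 57 and N = 58.
Check: N=58 gives T = 0.1746 < 0.18; N=57 gives T = 0.18.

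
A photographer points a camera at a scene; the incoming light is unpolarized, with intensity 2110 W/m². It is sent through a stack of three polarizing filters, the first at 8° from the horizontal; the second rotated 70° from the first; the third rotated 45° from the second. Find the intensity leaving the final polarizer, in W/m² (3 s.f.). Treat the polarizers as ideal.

Unpolarized light through the first polarizer → I₁ = 2110 W/m²/2 = 1055 W/m², polarized at 8°.
I₂ = I₁ · cos²(70°) = 1055 · 0.117 = 123.4 W/m².
I₃ = I₂ · cos²(45°) = 123.4 · 0.5 = 61.71 W/m².

I ≈ 61.7 W/m²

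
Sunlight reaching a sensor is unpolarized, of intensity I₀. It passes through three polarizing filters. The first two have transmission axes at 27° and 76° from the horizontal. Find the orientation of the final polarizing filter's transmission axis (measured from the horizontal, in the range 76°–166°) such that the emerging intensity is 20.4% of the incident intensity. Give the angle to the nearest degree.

θ ≈ 89°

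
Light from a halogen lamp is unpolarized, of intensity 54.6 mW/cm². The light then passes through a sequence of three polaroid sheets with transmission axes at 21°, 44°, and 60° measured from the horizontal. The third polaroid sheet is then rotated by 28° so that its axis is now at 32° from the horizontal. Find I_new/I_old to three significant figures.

I_new/I_old ≈ 1.04

Before rotation:
Unpolarized light through the first polarizer → I₁ = ½ I₀, now polarized at 21°.
I₂ = I₁ cos²(44° − 21°) = 0.5 I₀ · cos²(23°) = 0.4237 I₀.
I₃ = I₂ cos²(60° − 44°) = 0.4237 I₀ · cos²(16°) = 0.3915 I₀.
After rotation:
Unpolarized light through the first polarizer → I₁ = ½ I₀, now polarized at 21°.
I₂ = I₁ cos²(44° − 21°) = 0.5 I₀ · cos²(23°) = 0.4237 I₀.
I₃ = I₂ cos²(32° − 44°) = 0.4237 I₀ · cos²(12°) = 0.4054 I₀.
Ratio = 0.4054 / 0.3915 = 1.035.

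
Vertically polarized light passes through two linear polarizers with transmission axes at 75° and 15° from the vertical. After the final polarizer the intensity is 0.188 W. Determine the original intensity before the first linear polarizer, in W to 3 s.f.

I₀ ≈ 11.2 W

I₁ = I₀ cos²(75° − 0°) = I₀ cos²(75°) = 0.06699 I₀.
I₂ = I₁ cos²(15° − 75°) = 0.06699 I₀ · cos²(60°) = 0.01675 I₀.
So 0.188 W = 0.01675 I₀, giving I₀ = 0.188/0.01675 = 11.23 W.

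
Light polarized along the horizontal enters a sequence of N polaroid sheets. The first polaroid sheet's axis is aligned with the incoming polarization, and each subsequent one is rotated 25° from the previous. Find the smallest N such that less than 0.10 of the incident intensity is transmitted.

N = 13

First polarizer is aligned with the polarization: full transmission.
Each further stage multiplies by cos²(25°) = 0.8214.
After N polarizers: T = 0.8214^(N−1). Require T < 0.10 ⇒ N−1 > ln(0.10)/ln(0.8214) = 11.70, so N−1 ≥ 12 and N = 13.
Check: N=13 gives T = 0.09432 < 0.10; N=12 gives T = 0.1148.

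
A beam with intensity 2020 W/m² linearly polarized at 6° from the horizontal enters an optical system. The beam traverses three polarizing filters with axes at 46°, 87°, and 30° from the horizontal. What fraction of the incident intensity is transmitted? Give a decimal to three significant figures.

I/I₀ ≈ 0.0991

I₁ = 2020 W/m² · cos²(40°) = 1185 W/m².
I₂ = I₁ · cos²(41°) = 1185 · 0.5696 = 675.2 W/m².
I₃ = I₂ · cos²(57°) = 675.2 · 0.2966 = 200.3 W/m².
Transmitted fraction = 0.09915.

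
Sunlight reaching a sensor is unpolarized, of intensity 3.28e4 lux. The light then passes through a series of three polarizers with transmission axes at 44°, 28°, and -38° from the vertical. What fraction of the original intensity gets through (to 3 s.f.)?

I/I₀ ≈ 0.0764

Unpolarized light through the first polarizer → I₁ = 3.28e4 lux/2 = 1.64e+04 lux, polarized at 44°.
I₂ = I₁ · cos²(16°) = 1.64e+04 · 0.924 = 1.515e+04 lux.
I₃ = I₂ · cos²(66°) = 1.515e+04 · 0.1654 = 2507 lux.
Transmitted fraction = 0.07643.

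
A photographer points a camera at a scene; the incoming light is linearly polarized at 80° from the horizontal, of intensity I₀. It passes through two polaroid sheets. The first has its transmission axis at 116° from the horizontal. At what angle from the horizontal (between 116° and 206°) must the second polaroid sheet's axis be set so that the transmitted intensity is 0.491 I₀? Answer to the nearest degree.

θ ≈ 146°

I₁ = I₀ cos²(116° − 80°) = I₀ cos²(36°) = 0.6545 I₀.
Need I₂/I₀ = 0.491, so cos²(θ − 116°) = 0.491 / 0.6545 = 0.7502.
θ − 116° = arccos(√0.7502) = 30.0°, giving θ ≈ 116 + 30.0 = 146.0°.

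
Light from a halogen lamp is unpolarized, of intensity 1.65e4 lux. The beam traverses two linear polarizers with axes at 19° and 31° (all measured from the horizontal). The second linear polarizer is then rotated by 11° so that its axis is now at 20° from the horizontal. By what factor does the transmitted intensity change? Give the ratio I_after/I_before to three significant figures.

I_new/I_old ≈ 1.04

Before rotation:
Unpolarized light through the first polarizer → I₁ = ½ I₀, now polarized at 19°.
I₂ = I₁ cos²(31° − 19°) = 0.5 I₀ · cos²(12°) = 0.4784 I₀.
After rotation:
Unpolarized light through the first polarizer → I₁ = ½ I₀, now polarized at 19°.
I₂ = I₁ cos²(20° − 19°) = 0.5 I₀ · cos²(1°) = 0.4998 I₀.
Ratio = 0.4998 / 0.4784 = 1.045.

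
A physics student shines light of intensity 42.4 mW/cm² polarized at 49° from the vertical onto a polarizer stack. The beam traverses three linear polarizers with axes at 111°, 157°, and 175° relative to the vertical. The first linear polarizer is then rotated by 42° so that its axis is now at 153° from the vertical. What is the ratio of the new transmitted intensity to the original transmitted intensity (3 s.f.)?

Before rotation:
I₁ = I₀ cos²(111° − 49°) = I₀ cos²(62°) = 0.2204 I₀.
I₂ = I₁ cos²(157° − 111°) = 0.2204 I₀ · cos²(46°) = 0.1064 I₀.
I₃ = I₂ cos²(175° − 157°) = 0.1064 I₀ · cos²(18°) = 0.0962 I₀.
After rotation:
I₁ = I₀ cos²(153° − 49°) = I₀ cos²(76°) = 0.05853 I₀.
I₂ = I₁ cos²(157° − 153°) = 0.05853 I₀ · cos²(4°) = 0.05824 I₀.
I₃ = I₂ cos²(175° − 157°) = 0.05824 I₀ · cos²(18°) = 0.05268 I₀.
Ratio = 0.05268 / 0.0962 = 0.5476.

I_new/I_old ≈ 0.548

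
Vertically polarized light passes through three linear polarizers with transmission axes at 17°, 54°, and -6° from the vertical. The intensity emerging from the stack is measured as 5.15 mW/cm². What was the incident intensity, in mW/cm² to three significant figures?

I₁ = I₀ cos²(17° − 0°) = I₀ cos²(17°) = 0.9145 I₀.
I₂ = I₁ cos²(54° − 17°) = 0.9145 I₀ · cos²(37°) = 0.5833 I₀.
I₃ = I₂ cos²(-6° − 54°) = 0.5833 I₀ · cos²(60°) = 0.1458 I₀.
So 5.15 mW/cm² = 0.1458 I₀, giving I₀ = 5.15/0.1458 = 35.32 mW/cm².

I₀ ≈ 35.3 mW/cm²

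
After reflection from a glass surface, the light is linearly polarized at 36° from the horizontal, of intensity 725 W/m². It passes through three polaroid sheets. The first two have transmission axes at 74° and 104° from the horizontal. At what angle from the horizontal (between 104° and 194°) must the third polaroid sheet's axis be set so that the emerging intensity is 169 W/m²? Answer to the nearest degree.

θ ≈ 149°

I₁ = I₀ cos²(74° − 36°) = I₀ cos²(38°) = 0.621 I₀.
I₂ = I₁ cos²(104° − 74°) = 0.621 I₀ · cos²(30°) = 0.4657 I₀.
Target fraction: 169 / 725 W/m² = 0.2331 of I₀.
Need I₃/I₀ = 0.2331, so cos²(θ − 104°) = 0.2331 / 0.4657 = 0.5005.
θ − 104° = arccos(√0.5005) = 45.0°, giving θ ≈ 104 + 45.0 = 149.0°.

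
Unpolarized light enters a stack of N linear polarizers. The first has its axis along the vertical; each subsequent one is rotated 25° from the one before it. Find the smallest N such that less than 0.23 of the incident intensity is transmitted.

N = 5

First polarizer halves the unpolarized light: factor 1/2.
Each further stage multiplies by cos²(25°) = 0.8214.
After N polarizers: T = 0.5·0.8214^(N−1). Require T < 0.23 ⇒ N−1 > ln(0.23/0.5)/ln(0.8214) = 3.95, so N−1 ≥ 4 and N = 5.
Check: N=5 gives T = 0.2276 < 0.23; N=4 gives T = 0.2771.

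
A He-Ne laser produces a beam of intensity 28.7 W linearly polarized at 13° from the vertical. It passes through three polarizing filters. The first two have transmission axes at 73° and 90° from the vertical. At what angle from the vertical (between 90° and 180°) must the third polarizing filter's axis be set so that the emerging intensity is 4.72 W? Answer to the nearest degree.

θ ≈ 122°

I₁ = I₀ cos²(73° − 13°) = I₀ cos²(60°) = 0.25 I₀.
I₂ = I₁ cos²(90° − 73°) = 0.25 I₀ · cos²(17°) = 0.2286 I₀.
Target fraction: 4.72 / 28.7 W = 0.1645 of I₀.
Need I₃/I₀ = 0.1645, so cos²(θ − 90°) = 0.1645 / 0.2286 = 0.7193.
θ − 90° = arccos(√0.7193) = 32.0°, giving θ ≈ 90 + 32.0 = 122.0°.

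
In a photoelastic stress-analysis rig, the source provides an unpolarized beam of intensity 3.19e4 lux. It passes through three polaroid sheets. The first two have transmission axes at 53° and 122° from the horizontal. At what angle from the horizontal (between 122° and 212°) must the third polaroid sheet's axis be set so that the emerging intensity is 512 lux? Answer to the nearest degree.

Unpolarized light through the first polarizer → I₁ = ½ I₀, now polarized at 53°.
I₂ = I₁ cos²(122° − 53°) = 0.5 I₀ · cos²(69°) = 0.06421 I₀.
Target fraction: 512 / 3.19e4 lux = 0.01605 of I₀.
Need I₃/I₀ = 0.01605, so cos²(θ − 122°) = 0.01605 / 0.06421 = 0.2499.
θ − 122° = arccos(√0.2499) = 60.0°, giving θ ≈ 122 + 60.0 = 182.0°.

θ ≈ 182°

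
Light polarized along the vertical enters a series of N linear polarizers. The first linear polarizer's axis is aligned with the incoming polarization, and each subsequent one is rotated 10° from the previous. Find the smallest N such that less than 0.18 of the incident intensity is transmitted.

First polarizer is aligned with the polarization: full transmission.
Each further stage multiplies by cos²(10°) = 0.9698.
After N polarizers: T = 0.9698^(N−1). Require T < 0.18 ⇒ N−1 > ln(0.18)/ln(0.9698) = 56.01, so N−1 ≥ 57 and N = 58.
Check: N=58 gives T = 0.1746 < 0.18; N=57 gives T = 0.18.

N = 58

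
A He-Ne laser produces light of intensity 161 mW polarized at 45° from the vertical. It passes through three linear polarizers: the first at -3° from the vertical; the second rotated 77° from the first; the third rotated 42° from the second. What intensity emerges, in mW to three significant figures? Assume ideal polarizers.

I₁ = 161 mW · cos²(48°) = 72.09 mW.
I₂ = I₁ · cos²(77°) = 72.09 · 0.0506 = 3.648 mW.
I₃ = I₂ · cos²(42°) = 3.648 · 0.5523 = 2.015 mW.

I ≈ 2.01 mW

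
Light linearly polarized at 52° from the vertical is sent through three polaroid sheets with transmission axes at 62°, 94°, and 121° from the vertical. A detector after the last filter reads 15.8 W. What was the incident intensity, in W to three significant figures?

I₁ = I₀ cos²(62° − 52°) = I₀ cos²(10°) = 0.9698 I₀.
I₂ = I₁ cos²(94° − 62°) = 0.9698 I₀ · cos²(32°) = 0.6975 I₀.
I₃ = I₂ cos²(121° − 94°) = 0.6975 I₀ · cos²(27°) = 0.5537 I₀.
So 15.8 W = 0.5537 I₀, giving I₀ = 15.8/0.5537 = 28.53 W.

I₀ ≈ 28.5 W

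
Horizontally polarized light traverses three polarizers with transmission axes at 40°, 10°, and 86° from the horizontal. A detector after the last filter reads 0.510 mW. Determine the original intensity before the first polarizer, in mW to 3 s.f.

I₀ ≈ 19.8 mW

By Malus's law, I₁ = I₀ cos²(40° − 0°) = I₀ cos²(40°) = 0.5868 I₀.
I₂ = I₁ cos²(10° − 40°) = 0.5868 I₀ · cos²(30°) = 0.4401 I₀.
I₃ = I₂ cos²(86° − 10°) = 0.4401 I₀ · cos²(76°) = 0.02576 I₀.
So 0.510 mW = 0.02576 I₀, giving I₀ = 0.510/0.02576 = 19.8 mW.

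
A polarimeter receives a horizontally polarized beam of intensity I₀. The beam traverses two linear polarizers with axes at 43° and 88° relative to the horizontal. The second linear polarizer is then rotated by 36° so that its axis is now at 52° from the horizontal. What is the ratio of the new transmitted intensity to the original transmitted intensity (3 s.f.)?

I_new/I_old ≈ 1.95

Before rotation:
I₁ = I₀ cos²(43° − 0°) = I₀ cos²(43°) = 0.5349 I₀.
I₂ = I₁ cos²(88° − 43°) = 0.5349 I₀ · cos²(45°) = 0.2674 I₀.
After rotation:
I₁ = I₀ cos²(43° − 0°) = I₀ cos²(43°) = 0.5349 I₀.
I₂ = I₁ cos²(52° − 43°) = 0.5349 I₀ · cos²(9°) = 0.5218 I₀.
Ratio = 0.5218 / 0.2674 = 1.951.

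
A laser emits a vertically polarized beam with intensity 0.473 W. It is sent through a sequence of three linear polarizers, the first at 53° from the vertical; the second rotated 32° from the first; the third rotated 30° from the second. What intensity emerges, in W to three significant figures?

By Malus's law, I₁ = 0.473 W · cos²(53°) = 0.1713 W.
I₂ = I₁ · cos²(32°) = 0.1713 · 0.7192 = 0.1232 W.
I₃ = I₂ · cos²(30°) = 0.1232 · 0.75 = 0.0924 W.

I ≈ 0.0924 W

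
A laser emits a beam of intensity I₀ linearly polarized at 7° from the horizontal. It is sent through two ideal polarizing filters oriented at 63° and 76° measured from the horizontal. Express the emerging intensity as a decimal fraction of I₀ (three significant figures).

≈ 0.297 I₀

By Malus's law, I₁ = I₀ cos²(63° − 7°) = I₀ cos²(56°) = 0.3127 I₀.
I₂ = I₁ cos²(76° − 63°) = 0.3127 I₀ · cos²(13°) = 0.2969 I₀.
Transmitted fraction = 0.2969.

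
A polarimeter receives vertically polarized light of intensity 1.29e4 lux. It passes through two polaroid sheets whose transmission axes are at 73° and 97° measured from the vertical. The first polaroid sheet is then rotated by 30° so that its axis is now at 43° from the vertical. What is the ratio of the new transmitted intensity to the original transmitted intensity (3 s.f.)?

I_new/I_old ≈ 2.59

Before rotation:
By Malus's law, I₁ = I₀ cos²(73° − 0°) = I₀ cos²(73°) = 0.08548 I₀.
I₂ = I₁ cos²(97° − 73°) = 0.08548 I₀ · cos²(24°) = 0.07134 I₀.
After rotation:
I₁ = I₀ cos²(43° − 0°) = I₀ cos²(43°) = 0.5349 I₀.
I₂ = I₁ cos²(97° − 43°) = 0.5349 I₀ · cos²(54°) = 0.1848 I₀.
Ratio = 0.1848 / 0.07134 = 2.59.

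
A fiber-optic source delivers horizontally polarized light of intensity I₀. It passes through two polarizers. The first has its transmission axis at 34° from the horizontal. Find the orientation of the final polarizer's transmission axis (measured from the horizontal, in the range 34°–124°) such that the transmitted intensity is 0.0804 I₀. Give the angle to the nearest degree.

I₁ = I₀ cos²(34° − 0°) = I₀ cos²(34°) = 0.6873 I₀.
Need I₂/I₀ = 0.0804, so cos²(θ − 34°) = 0.0804 / 0.6873 = 0.117.
θ − 34° = arccos(√0.117) = 70.0°, giving θ ≈ 34 + 70.0 = 104.0°.

θ ≈ 104°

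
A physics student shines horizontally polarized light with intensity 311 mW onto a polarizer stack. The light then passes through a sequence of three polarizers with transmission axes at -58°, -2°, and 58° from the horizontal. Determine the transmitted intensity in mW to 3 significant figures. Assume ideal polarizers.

I ≈ 6.83 mW

I₁ = 311 mW · cos²(58°) = 87.33 mW.
I₂ = I₁ · cos²(56°) = 87.33 · 0.3127 = 27.31 mW.
I₃ = I₂ · cos²(60°) = 27.31 · 0.25 = 6.827 mW.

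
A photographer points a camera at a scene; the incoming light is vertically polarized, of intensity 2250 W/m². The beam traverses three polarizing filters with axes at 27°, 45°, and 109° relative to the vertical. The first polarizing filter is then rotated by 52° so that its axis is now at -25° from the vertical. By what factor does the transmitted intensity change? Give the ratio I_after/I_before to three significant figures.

Before rotation:
By Malus's law, I₁ = I₀ cos²(27° − 0°) = I₀ cos²(27°) = 0.7939 I₀.
I₂ = I₁ cos²(45° − 27°) = 0.7939 I₀ · cos²(18°) = 0.7181 I₀.
I₃ = I₂ cos²(109° − 45°) = 0.7181 I₀ · cos²(64°) = 0.138 I₀.
After rotation:
I₁ = I₀ cos²(-25° − 0°) = I₀ cos²(25°) = 0.8214 I₀.
I₂ = I₁ cos²(45° + 25°) = 0.8214 I₀ · cos²(70°) = 0.09608 I₀.
I₃ = I₂ cos²(109° − 45°) = 0.09608 I₀ · cos²(64°) = 0.01846 I₀.
Ratio = 0.01846 / 0.138 = 0.1338.

I_new/I_old ≈ 0.134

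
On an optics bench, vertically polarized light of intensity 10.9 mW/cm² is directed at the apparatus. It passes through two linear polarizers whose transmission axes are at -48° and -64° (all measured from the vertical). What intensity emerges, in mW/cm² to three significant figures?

By Malus's law, I₁ = 10.9 mW/cm² · cos²(48°) = 4.88 mW/cm².
I₂ = I₁ · cos²(16°) = 4.88 · 0.924 = 4.51 mW/cm².

I ≈ 4.51 mW/cm²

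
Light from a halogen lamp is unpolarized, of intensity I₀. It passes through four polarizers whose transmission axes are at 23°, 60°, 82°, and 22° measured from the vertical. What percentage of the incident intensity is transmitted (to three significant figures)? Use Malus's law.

≈ 6.85%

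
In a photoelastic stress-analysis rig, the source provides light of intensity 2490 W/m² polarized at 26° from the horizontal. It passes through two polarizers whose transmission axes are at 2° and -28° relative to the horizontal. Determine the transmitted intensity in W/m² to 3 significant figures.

I ≈ 1560 W/m²

I₁ = 2490 W/m² · cos²(24°) = 2078 W/m².
I₂ = I₁ · cos²(30°) = 2078 · 0.75 = 1559 W/m².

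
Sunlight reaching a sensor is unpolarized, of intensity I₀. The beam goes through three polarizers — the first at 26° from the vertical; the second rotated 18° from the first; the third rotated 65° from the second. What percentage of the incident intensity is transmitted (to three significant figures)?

Unpolarized light through the first polarizer → I₁ = ½ I₀, now polarized at 26°.
I₂ = I₁ cos²(18°) = 0.5 · 0.9045 I₀ = 0.4523 I₀.
I₃ = I₂ cos²(65°) = 0.4523 · 0.1786 I₀ = 0.08078 I₀.
That is 8.078% of the incident intensity.

≈ 8.08%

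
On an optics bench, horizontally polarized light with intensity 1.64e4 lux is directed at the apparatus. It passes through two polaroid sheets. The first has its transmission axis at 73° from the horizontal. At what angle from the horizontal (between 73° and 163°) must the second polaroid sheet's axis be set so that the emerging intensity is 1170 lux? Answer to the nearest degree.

θ ≈ 97°

By Malus's law, I₁ = I₀ cos²(73° − 0°) = I₀ cos²(73°) = 0.08548 I₀.
Target fraction: 1170 / 1.64e4 lux = 0.07134 of I₀.
Need I₂/I₀ = 0.07134, so cos²(θ − 73°) = 0.07134 / 0.08548 = 0.8346.
θ − 73° = arccos(√0.8346) = 24.0°, giving θ ≈ 73 + 24.0 = 97.0°.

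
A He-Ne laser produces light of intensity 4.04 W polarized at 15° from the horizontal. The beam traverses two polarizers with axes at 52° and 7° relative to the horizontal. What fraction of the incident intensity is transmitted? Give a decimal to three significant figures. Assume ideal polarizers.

By Malus's law, I₁ = 4.04 W · cos²(37°) = 2.577 W.
I₂ = I₁ · cos²(45°) = 2.577 · 0.5 = 1.288 W.
Transmitted fraction = 0.3189.

I/I₀ ≈ 0.319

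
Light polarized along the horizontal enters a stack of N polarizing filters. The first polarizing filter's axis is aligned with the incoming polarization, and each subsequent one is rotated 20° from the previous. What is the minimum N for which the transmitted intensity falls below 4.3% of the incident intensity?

N = 27

First polarizer is aligned with the polarization: full transmission.
Each further stage multiplies by cos²(20°) = 0.883.
After N polarizers: T = 0.883^(N−1). Require T < 0.043 ⇒ N−1 > ln(0.043)/ln(0.883) = 25.29, so N−1 ≥ 26 and N = 27.
Check: N=27 gives T = 0.03938 < 0.043; N=26 gives T = 0.0446.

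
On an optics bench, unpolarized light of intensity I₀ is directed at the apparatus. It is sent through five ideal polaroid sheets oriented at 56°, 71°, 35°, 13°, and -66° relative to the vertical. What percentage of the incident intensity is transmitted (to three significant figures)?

≈ 0.956%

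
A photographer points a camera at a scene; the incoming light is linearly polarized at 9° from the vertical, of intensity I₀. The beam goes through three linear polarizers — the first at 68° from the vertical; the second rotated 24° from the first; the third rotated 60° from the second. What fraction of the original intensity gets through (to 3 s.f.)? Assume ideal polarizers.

By Malus's law, I₁ = I₀ cos²(68° − 9°) = I₀ cos²(59°) = 0.2653 I₀.
I₂ = I₁ cos²(24°) = 0.2653 · 0.8346 I₀ = 0.2214 I₀.
I₃ = I₂ cos²(60°) = 0.2214 · 0.25 I₀ = 0.05535 I₀.
Transmitted fraction = 0.05535.

≈ 0.0553 I₀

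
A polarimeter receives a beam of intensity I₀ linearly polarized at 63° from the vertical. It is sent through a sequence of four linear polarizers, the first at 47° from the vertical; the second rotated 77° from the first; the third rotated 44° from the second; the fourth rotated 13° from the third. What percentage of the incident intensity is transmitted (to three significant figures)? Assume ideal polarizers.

≈ 2.30%

By Malus's law, I₁ = I₀ cos²(47° − 63°) = I₀ cos²(16°) = 0.924 I₀.
I₂ = I₁ cos²(77°) = 0.924 · 0.0506 I₀ = 0.04676 I₀.
I₃ = I₂ cos²(44°) = 0.04676 · 0.5174 I₀ = 0.0242 I₀.
I₄ = I₃ cos²(13°) = 0.0242 · 0.9494 I₀ = 0.02297 I₀.
That is 2.297% of the incident intensity.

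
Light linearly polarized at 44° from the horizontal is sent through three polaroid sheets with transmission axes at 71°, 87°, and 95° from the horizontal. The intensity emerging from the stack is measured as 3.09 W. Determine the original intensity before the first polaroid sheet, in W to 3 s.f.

I₀ ≈ 4.30 W

I₁ = I₀ cos²(71° − 44°) = I₀ cos²(27°) = 0.7939 I₀.
I₂ = I₁ cos²(87° − 71°) = 0.7939 I₀ · cos²(16°) = 0.7336 I₀.
I₃ = I₂ cos²(95° − 87°) = 0.7336 I₀ · cos²(8°) = 0.7194 I₀.
So 3.09 W = 0.7194 I₀, giving I₀ = 3.09/0.7194 = 4.295 W.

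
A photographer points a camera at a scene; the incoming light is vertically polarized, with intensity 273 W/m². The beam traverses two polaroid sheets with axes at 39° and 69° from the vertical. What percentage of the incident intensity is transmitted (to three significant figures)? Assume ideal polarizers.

I₁ = 273 W/m² · cos²(39°) = 164.9 W/m².
I₂ = I₁ · cos²(30°) = 164.9 · 0.75 = 123.7 W/m².
That is 45.3% of the incident intensity.

≈ 45.3%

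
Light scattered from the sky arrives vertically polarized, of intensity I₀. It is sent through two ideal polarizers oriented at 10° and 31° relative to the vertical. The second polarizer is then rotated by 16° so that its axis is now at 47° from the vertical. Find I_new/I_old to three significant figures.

I_new/I_old ≈ 0.732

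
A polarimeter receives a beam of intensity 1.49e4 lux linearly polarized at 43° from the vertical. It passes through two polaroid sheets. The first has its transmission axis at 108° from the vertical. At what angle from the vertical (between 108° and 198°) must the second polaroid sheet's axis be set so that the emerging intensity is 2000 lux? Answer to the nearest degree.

I₁ = I₀ cos²(108° − 43°) = I₀ cos²(65°) = 0.1786 I₀.
Target fraction: 2000 / 1.49e4 lux = 0.1342 of I₀.
Need I₂/I₀ = 0.1342, so cos²(θ − 108°) = 0.1342 / 0.1786 = 0.7515.
θ − 108° = arccos(√0.7515) = 29.9°, giving θ ≈ 108 + 29.9 = 137.9°.

θ ≈ 138°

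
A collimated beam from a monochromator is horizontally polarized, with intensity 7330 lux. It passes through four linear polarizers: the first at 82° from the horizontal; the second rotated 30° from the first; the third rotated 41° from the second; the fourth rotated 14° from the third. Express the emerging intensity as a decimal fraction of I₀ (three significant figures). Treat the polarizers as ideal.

By Malus's law, I₁ = 7330 lux · cos²(82°) = 142 lux.
I₂ = I₁ · cos²(30°) = 142 · 0.75 = 106.5 lux.
I₃ = I₂ · cos²(41°) = 106.5 · 0.5696 = 60.65 lux.
I₄ = I₃ · cos²(14°) = 60.65 · 0.9415 = 57.1 lux.
Transmitted fraction = 0.00779.

I/I₀ ≈ 0.00779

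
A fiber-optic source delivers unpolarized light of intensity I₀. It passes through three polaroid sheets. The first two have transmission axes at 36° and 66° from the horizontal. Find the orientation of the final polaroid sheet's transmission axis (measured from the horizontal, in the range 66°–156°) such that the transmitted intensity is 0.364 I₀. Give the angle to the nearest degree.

θ ≈ 76°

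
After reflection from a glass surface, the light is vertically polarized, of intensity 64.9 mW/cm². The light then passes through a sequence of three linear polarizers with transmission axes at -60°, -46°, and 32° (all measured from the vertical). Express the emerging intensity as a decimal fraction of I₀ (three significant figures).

I₁ = 64.9 mW/cm² · cos²(60°) = 16.23 mW/cm².
I₂ = I₁ · cos²(14°) = 16.23 · 0.9415 = 15.28 mW/cm².
I₃ = I₂ · cos²(78°) = 15.28 · 0.04323 = 0.6603 mW/cm².
Transmitted fraction = 0.01017.

I/I₀ ≈ 0.0102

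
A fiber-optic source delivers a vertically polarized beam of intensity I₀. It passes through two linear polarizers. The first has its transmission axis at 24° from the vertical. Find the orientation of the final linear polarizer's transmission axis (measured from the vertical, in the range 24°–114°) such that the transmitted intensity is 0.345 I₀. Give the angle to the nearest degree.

θ ≈ 74°

I₁ = I₀ cos²(24° − 0°) = I₀ cos²(24°) = 0.8346 I₀.
Need I₂/I₀ = 0.345, so cos²(θ − 24°) = 0.345 / 0.8346 = 0.4134.
θ − 24° = arccos(√0.4134) = 50.0°, giving θ ≈ 24 + 50.0 = 74.0°.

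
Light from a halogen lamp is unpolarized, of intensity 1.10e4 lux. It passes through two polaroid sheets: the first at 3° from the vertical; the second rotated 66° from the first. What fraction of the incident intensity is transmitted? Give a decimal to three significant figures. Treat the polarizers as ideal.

I/I₀ ≈ 0.0827

Unpolarized light through the first polarizer → I₁ = 1.10e4 lux/2 = 5500 lux, polarized at 3°.
I₂ = I₁ · cos²(66°) = 5500 · 0.1654 = 909.9 lux.
Transmitted fraction = 0.08272.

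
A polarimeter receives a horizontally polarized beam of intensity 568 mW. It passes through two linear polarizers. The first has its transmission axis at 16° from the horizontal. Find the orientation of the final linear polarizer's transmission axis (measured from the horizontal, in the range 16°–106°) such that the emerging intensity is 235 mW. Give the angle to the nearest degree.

I₁ = I₀ cos²(16° − 0°) = I₀ cos²(16°) = 0.924 I₀.
Target fraction: 235 / 568 mW = 0.4137 of I₀.
Need I₂/I₀ = 0.4137, so cos²(θ − 16°) = 0.4137 / 0.924 = 0.4478.
θ − 16° = arccos(√0.4478) = 48.0°, giving θ ≈ 16 + 48.0 = 64.0°.

θ ≈ 64°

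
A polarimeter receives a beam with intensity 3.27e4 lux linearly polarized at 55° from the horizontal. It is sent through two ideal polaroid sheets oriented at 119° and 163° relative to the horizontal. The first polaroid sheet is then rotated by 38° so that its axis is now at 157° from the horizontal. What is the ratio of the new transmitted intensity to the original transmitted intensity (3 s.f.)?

Before rotation:
I₁ = I₀ cos²(119° − 55°) = I₀ cos²(64°) = 0.1922 I₀.
I₂ = I₁ cos²(163° − 119°) = 0.1922 I₀ · cos²(44°) = 0.09944 I₀.
After rotation:
I₁ = I₀ cos²(157° − 55°) = I₀ cos²(78°) = 0.04323 I₀.
I₂ = I₁ cos²(163° − 157°) = 0.04323 I₀ · cos²(6°) = 0.04275 I₀.
Ratio = 0.04275 / 0.09944 = 0.43.

I_new/I_old ≈ 0.430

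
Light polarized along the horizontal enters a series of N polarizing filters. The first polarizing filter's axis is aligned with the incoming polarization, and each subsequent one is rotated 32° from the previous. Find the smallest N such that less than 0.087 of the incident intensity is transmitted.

First polarizer is aligned with the polarization: full transmission.
Each further stage multiplies by cos²(32°) = 0.7192.
After N polarizers: T = 0.7192^(N−1). Require T < 0.087 ⇒ N−1 > ln(0.087)/ln(0.7192) = 7.41, so N−1 ≥ 8 and N = 9.
Check: N=9 gives T = 0.07157 < 0.087; N=8 gives T = 0.09951.

N = 9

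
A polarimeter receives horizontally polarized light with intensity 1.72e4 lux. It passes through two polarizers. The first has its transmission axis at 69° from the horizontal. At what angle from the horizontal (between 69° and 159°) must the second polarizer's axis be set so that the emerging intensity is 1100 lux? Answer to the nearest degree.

θ ≈ 114°

By Malus's law, I₁ = I₀ cos²(69° − 0°) = I₀ cos²(69°) = 0.1284 I₀.
Target fraction: 1100 / 1.72e4 lux = 0.06395 of I₀.
Need I₂/I₀ = 0.06395, so cos²(θ − 69°) = 0.06395 / 0.1284 = 0.498.
θ − 69° = arccos(√0.498) = 45.1°, giving θ ≈ 69 + 45.1 = 114.1°.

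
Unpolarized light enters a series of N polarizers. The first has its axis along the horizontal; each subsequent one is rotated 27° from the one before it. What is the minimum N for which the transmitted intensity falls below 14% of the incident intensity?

N = 7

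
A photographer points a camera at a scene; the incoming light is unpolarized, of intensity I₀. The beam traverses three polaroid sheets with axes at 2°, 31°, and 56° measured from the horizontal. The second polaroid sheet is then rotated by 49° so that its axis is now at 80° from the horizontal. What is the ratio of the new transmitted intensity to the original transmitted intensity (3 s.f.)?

I_new/I_old ≈ 0.0574

Before rotation:
Unpolarized light through the first polarizer → I₁ = ½ I₀, now polarized at 2°.
I₂ = I₁ cos²(31° − 2°) = 0.5 I₀ · cos²(29°) = 0.3825 I₀.
I₃ = I₂ cos²(56° − 31°) = 0.3825 I₀ · cos²(25°) = 0.3142 I₀.
After rotation:
Unpolarized light through the first polarizer → I₁ = ½ I₀, now polarized at 2°.
I₂ = I₁ cos²(80° − 2°) = 0.5 I₀ · cos²(78°) = 0.02161 I₀.
I₃ = I₂ cos²(56° − 80°) = 0.02161 I₀ · cos²(24°) = 0.01804 I₀.
Ratio = 0.01804 / 0.3142 = 0.05742.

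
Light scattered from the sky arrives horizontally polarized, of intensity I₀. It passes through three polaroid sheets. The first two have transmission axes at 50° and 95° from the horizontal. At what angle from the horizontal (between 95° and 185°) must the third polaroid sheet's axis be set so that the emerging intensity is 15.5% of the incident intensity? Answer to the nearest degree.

I₁ = I₀ cos²(50° − 0°) = I₀ cos²(50°) = 0.4132 I₀.
I₂ = I₁ cos²(95° − 50°) = 0.4132 I₀ · cos²(45°) = 0.2066 I₀.
Need I₃/I₀ = 0.155, so cos²(θ − 95°) = 0.155 / 0.2066 = 0.7503.
θ − 95° = arccos(√0.7503) = 30.0°, giving θ ≈ 95 + 30.0 = 125.0°.

θ ≈ 125°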